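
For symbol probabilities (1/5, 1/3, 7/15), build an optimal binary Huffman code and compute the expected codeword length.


Huffman construction (repeatedly merge the two least-probable nodes; each merge adds 1 bit to every symbol beneath it): 1/5 + 1/3 = 8/15; 7/15 + 8/15 = 1. Resulting codeword lengths (in the order the probabilities were given): (2, 2, 1). L_avg = sum(p_i * l_i) = 1/5*2 + 1/3*2 + 7/15*1 = 23/15 = 1.5333

1.5333 bits


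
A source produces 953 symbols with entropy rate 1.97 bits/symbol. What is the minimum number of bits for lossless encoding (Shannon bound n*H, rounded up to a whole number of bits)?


Minimum bits >= n * H = 953 * 1.97 = 1877.41, rounded up to a whole number of bits = 1878

1878 bits


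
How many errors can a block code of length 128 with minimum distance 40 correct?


Correction capability = floor((d-1)/2) = floor((40-1)/2) = 19

19 errors


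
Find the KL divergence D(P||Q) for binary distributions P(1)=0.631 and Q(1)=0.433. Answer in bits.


KL = p*log2(p/q) + (1-p)*log2((1-p)/(1-q)) = 0.631*log2(0.631/0.433) + 0.369*log2(0.369/0.567) = 0.1141

0.1141 bits


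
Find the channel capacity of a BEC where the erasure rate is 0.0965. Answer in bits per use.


C = 1 - epsilon = 1 - 0.0965 = 0.9035

0.9035 bits


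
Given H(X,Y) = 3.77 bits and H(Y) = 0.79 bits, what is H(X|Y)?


H(X|Y) = H(X,Y) - H(Y) = 3.77 - 0.79 = 2.98

2.98 bits


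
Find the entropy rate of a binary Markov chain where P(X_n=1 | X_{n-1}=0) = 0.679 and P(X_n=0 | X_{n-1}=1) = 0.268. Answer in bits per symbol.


Stationary distribution: pi_0 = p10/(p01+p10) = 0.283, pi_1 = 0.717. Entropy rate H' = pi_0*H(p01) + pi_1*H(p10) = 0.283*0.9055 + 0.717*0.8386 = 0.8575

0.8575 bits/symbol


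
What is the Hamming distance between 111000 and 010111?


Count differing positions: ^ . ^ ^ ^ ^ = 5 differences

5


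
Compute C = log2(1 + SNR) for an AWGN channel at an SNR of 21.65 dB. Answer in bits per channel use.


SNR_linear = 10^(21.65/10) = 146.2177; C = log2(1 + SNR_linear) = log2(1 + 146.2177) = 7.2018

7.2018 bits/channel use


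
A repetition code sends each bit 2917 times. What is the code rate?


Rate = k/n = 1/2917

1/2917


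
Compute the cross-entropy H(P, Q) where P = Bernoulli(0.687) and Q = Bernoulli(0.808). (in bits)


H(P,Q) = -p*log2(q) - (1-p)*log2(1-q). -0.687*log2(0.808) = 0.211303; -0.313*log2(0.192) = 0.745197. H(P,Q) = 0.211303 + 0.745197 = 0.9565

0.9565 bits


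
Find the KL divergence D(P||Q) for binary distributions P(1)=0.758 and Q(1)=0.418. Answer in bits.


KL = p*log2(p/q) + (1-p)*log2((1-p)/(1-q)) = 0.758*log2(0.758/0.418) + 0.242*log2(0.242/0.582) = 0.3445

0.3445 bits


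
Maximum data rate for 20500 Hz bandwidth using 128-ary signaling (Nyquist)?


Rate = 2 * B * log2(M) = 2 * 20500 * 7.0 = 287000.0

287000.0 bps


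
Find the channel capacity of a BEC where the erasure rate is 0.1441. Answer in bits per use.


C = 1 - epsilon = 1 - 0.1441 = 0.8559

0.8559 bits


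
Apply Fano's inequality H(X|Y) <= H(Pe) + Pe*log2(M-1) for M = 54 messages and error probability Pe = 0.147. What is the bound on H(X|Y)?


H(Pe) = -Pe*log2(Pe) - (1-Pe)*log2(1-Pe) = -0.147*log2(0.147) - 0.853*log2(0.853) = 0.406618 + 0.195663 = 0.6023. Pe*log2(M-1) = 0.147*log2(53) = 0.842004. Bound = H(Pe) + Pe*log2(M-1) = 0.406618 + 0.195663 + 0.842004 = 1.4443

1.4443 bits


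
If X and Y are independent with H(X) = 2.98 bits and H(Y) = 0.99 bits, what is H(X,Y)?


For independent variables, H(X,Y) = H(X) + H(Y) = 2.98 + 0.99 = 3.97

3.97 bits


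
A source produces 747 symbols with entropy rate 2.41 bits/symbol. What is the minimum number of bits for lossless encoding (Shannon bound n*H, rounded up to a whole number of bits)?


Minimum bits >= n * H = 747 * 2.41 = 1800.27, rounded up to a whole number of bits = 1801

1801 bits


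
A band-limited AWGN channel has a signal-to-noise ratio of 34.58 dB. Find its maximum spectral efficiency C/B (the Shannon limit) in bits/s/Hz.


SNR_linear = 10^(34.58/10) = 2870.7806; C/B = log2(1 + SNR_linear) = log2(1 + 2870.7806) = 11.4877

11.4877 bits/s/Hz


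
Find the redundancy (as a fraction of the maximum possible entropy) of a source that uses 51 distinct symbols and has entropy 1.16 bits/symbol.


H_max = log2(K) = log2(51) = 5.6724 bits/symbol. Redundancy = 1 - H/H_max = 1 - 1.16/5.6724 = 1 - 0.2045 = 0.7955

0.7955


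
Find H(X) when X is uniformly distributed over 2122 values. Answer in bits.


H = log2(n) = log2(2122) = 11.0512

11.0512 bits


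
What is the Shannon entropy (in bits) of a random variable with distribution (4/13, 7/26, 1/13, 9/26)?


H = -sum(p_i * log2(p_i)). Terms: -(4/13)*log2(4/13) = 0.523212; -(7/26)*log2(7/26) = 0.509677; -(1/13)*log2(1/13) = 0.284649; -(9/26)*log2(9/26) = 0.529794. H = 0.523212 + 0.509677 + 0.284649 + 0.529794 = 1.8473

1.8473 bits


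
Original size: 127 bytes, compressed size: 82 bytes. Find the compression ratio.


Ratio = original / compressed = 127 / 82 = 1.5488

1.5488


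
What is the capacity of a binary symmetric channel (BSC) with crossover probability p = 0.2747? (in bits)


H(p) = -p*log2(p) - (1-p)*log2(1-p) = -0.2747*log2(0.2747) - 0.7253*log2(0.7253) = 0.512060 + 0.336068 = 0.8481. C = 1 - H(p) = 1 - 0.8481 = 0.1519

0.1519 bits


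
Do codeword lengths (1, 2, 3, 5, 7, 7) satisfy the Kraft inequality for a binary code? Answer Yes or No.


Kraft sum = sum(2^(-l_i)) = 0.9219, need <= 1. Result: satisfied (a binary prefix-free code with these lengths exists)

Yes


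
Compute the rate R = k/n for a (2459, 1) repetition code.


Rate = k/n = 1/2459

1/2459


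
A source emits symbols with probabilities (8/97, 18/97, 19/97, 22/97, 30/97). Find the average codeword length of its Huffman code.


Huffman construction (repeatedly merge the two least-probable nodes; each merge adds 1 bit to every symbol beneath it): 8/97 + 18/97 = 26/97; 19/97 + 22/97 = 41/97; 26/97 + 30/97 = 56/97; 41/97 + 56/97 = 1. Resulting codeword lengths (in the order the probabilities were given): (3, 3, 2, 2, 2). L_avg = sum(p_i * l_i) = 8/97*3 + 18/97*3 + 19/97*2 + 22/97*2 + 30/97*2 = 220/97 = 2.268

2.268 bits


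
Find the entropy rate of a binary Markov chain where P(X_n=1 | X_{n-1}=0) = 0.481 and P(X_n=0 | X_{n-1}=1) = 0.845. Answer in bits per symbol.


Stationary distribution: pi_0 = p10/(p01+p10) = 0.6373, pi_1 = 0.3627. Entropy rate H' = pi_0*H(p01) + pi_1*H(p10) = 0.6373*0.999 + 0.3627*0.6222 = 0.8623

0.8623 bits/symbol


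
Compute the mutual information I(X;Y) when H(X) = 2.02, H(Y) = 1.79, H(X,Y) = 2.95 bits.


I(X;Y) = H(X) + H(Y) - H(X,Y) = 2.02 + 1.79 - 2.95 = 0.86

0.86 bits


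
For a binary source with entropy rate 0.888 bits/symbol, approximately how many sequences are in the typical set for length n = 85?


log2|A_typical| = nH = 85 * 0.888 = 75.48, so |A_typical| ~ 2^75.48 = 5.269e+22

5.269e+22


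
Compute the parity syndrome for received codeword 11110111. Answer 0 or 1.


Syndrome = XOR of all bits = 1 XOR 1 XOR 1 XOR 1 XOR 0 XOR 1 XOR 1 XOR 1 = 1

1


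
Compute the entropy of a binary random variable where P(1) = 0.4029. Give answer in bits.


H = -p*log2(p) - (1-p)*log2(1-p). -0.4029*log2(0.4029) = 0.528406; -0.5971*log2(0.5971) = 0.444216. H = 0.528406 + 0.444216 = 0.9726

0.9726 bits


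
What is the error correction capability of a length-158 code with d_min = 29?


Correction capability = floor((d-1)/2) = floor((29-1)/2) = 14

14 errors


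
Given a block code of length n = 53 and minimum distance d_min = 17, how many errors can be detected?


Detection capability = d_min - 1 = 17 - 1 = 16

16 errors


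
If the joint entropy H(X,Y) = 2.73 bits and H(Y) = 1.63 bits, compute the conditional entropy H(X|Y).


H(X|Y) = H(X,Y) - H(Y) = 2.73 - 1.63 = 1.1

1.1 bits


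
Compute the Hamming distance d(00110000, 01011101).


Count differing positions: . ^ ^ . ^ ^ . ^ = 5 differences

5


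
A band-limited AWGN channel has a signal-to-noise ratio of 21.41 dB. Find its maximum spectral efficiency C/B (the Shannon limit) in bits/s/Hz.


SNR_linear = 10^(21.41/10) = 138.3566; C/B = log2(1 + SNR_linear) = log2(1 + 138.3566) = 7.1226

7.1226 bits/s/Hz


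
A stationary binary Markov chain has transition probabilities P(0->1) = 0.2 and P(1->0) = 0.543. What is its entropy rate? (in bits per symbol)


Stationary distribution: pi_0 = p10/(p01+p10) = 0.7308, pi_1 = 0.2692. Entropy rate H' = pi_0*H(p01) + pi_1*H(p10) = 0.7308*0.7219 + 0.2692*0.9947 = 0.7953

0.7953 bits/symbol


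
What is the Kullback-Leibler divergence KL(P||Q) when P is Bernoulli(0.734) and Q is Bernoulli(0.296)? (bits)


KL = p*log2(p/q) + (1-p)*log2((1-p)/(1-q)) = 0.734*log2(0.734/0.296) + 0.266*log2(0.266/0.704) = 0.5882

0.5882 bits


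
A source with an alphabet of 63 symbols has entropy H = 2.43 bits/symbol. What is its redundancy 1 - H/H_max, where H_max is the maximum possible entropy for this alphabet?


H_max = log2(K) = log2(63) = 5.9773 bits/symbol. Redundancy = 1 - H/H_max = 1 - 2.43/5.9773 = 1 - 0.4065 = 0.5935

0.5935


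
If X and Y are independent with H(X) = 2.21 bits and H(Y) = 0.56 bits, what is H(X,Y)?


For independent variables, H(X,Y) = H(X) + H(Y) = 2.21 + 0.56 = 2.77

2.77 bits


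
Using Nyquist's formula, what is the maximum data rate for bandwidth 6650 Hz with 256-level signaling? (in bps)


Rate = 2 * B * log2(M) = 2 * 6650 * 8.0 = 106400.0

106400.0 bps


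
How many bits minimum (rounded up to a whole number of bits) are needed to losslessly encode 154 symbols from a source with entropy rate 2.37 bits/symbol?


Minimum bits >= n * H = 154 * 2.37 = 364.98, rounded up to a whole number of bits = 365

365 bits


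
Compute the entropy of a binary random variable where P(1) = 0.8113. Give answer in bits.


H = -p*log2(p) - (1-p)*log2(1-p). -0.8113*log2(0.8113) = 0.244763; -0.1887*log2(0.1887) = 0.453981. H = 0.244763 + 0.453981 = 0.6987

0.6987 bits


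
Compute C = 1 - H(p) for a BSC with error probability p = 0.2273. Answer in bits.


H(p) = -p*log2(p) - (1-p)*log2(1-p) = -0.2273*log2(0.2273) - 0.7727*log2(0.7727) = 0.485815 + 0.287460 = 0.7733. C = 1 - H(p) = 1 - 0.7733 = 0.2267

0.2267 bits


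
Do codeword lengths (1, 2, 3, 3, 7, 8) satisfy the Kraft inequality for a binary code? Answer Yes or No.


Kraft sum = sum(2^(-l_i)) = 1.0117, need <= 1. Result: violated (a binary prefix-free code with these lengths cannot exist)

No


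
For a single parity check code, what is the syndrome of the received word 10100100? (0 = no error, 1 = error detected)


Syndrome = XOR of all bits = 1 XOR 0 XOR 1 XOR 0 XOR 0 XOR 1 XOR 0 XOR 0 = 1

1


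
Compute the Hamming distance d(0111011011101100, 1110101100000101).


Count differing positions: ^ . . ^ ^ ^ . ^ ^ ^ ^ . ^ . . ^ = 10 differences

10


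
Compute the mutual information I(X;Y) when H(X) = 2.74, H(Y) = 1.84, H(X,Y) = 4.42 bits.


I(X;Y) = H(X) + H(Y) - H(X,Y) = 2.74 + 1.84 - 4.42 = 0.16

0.16 bits


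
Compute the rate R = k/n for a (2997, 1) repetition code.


Rate = k/n = 1/2997

1/2997


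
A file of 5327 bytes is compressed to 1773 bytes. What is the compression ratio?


Ratio = original / compressed = 5327 / 1773 = 3.0045

3.0045


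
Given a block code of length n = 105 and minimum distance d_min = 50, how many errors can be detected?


Detection capability = d_min - 1 = 50 - 1 = 49

49 errors


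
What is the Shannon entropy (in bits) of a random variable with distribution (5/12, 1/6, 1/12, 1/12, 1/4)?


H = -sum(p_i * log2(p_i)). Terms: -(5/12)*log2(5/12) = 0.526264; -(1/6)*log2(1/6) = 0.430827; -(1/12)*log2(1/12) = 0.298747; -(1/12)*log2(1/12) = 0.298747; -(1/4)*log2(1/4) = 0.500000. H = 0.526264 + 0.430827 + 0.298747 + 0.298747 + 0.500000 = 2.0546

2.0546 bits


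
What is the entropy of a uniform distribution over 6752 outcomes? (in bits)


H = log2(n) = log2(6752) = 12.7211

12.7211 bits


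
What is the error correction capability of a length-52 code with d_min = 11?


Correction capability = floor((d-1)/2) = floor((11-1)/2) = 5

5 errors


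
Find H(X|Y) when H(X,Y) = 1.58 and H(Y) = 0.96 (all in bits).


H(X|Y) = H(X,Y) - H(Y) = 1.58 - 0.96 = 0.62

0.62 bits


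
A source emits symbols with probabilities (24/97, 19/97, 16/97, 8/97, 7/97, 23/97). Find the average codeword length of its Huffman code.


Huffman construction (repeatedly merge the two least-probable nodes; each merge adds 1 bit to every symbol beneath it): 7/97 + 8/97 = 15/97; 15/97 + 16/97 = 31/97; 19/97 + 23/97 = 42/97; 24/97 + 31/97 = 55/97; 42/97 + 55/97 = 1. Resulting codeword lengths (in the order the probabilities were given): (2, 2, 3, 4, 4, 2). L_avg = sum(p_i * l_i) = 24/97*2 + 19/97*2 + 16/97*3 + 8/97*4 + 7/97*4 + 23/97*2 = 240/97 = 2.4742

2.4742 bits


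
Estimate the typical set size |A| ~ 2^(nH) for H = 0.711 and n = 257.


log2|A_typical| = nH = 257 * 0.711 = 182.727, so |A_typical| ~ 2^182.727 = 1.015e+55

1.015e+55


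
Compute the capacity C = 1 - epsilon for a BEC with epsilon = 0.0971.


C = 1 - epsilon = 1 - 0.0971 = 0.9029

0.9029 bits


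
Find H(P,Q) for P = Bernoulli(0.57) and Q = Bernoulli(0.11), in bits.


H(P,Q) = -p*log2(q) - (1-p)*log2(1-q). -0.57*log2(0.11) = 1.815122; -0.43*log2(0.89) = 0.072293. H(P,Q) = 1.815122 + 0.072293 = 1.8874

1.8874 bits


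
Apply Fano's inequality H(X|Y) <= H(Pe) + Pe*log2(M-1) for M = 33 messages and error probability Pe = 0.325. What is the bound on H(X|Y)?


H(Pe) = -Pe*log2(Pe) - (1-Pe)*log2(1-Pe) = -0.325*log2(0.325) - 0.675*log2(0.675) = 0.526984 + 0.382752 = 0.9097. Pe*log2(M-1) = 0.325*log2(32) = 1.625000. Bound = H(Pe) + Pe*log2(M-1) = 0.526984 + 0.382752 + 1.625000 = 2.5347

2.5347 bits


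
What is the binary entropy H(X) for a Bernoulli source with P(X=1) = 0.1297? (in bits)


H = -p*log2(p) - (1-p)*log2(1-p). -0.1297*log2(0.1297) = 0.382193; -0.8703*log2(0.8703) = 0.174421. H = 0.382193 + 0.174421 = 0.5566

0.5566 bits


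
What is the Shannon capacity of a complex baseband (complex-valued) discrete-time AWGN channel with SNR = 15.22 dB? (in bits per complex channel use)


SNR_linear = 10^(15.22/10) = 33.266; C = log2(1 + SNR_linear) = log2(1 + 33.266) = 5.0987

5.0987 bits/channel use


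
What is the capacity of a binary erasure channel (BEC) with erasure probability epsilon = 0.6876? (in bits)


C = 1 - epsilon = 1 - 0.6876 = 0.3124

0.3124 bits


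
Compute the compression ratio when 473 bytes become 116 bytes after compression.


Ratio = original / compressed = 473 / 116 = 4.0776

4.0776


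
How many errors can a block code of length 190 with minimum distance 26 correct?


Correction capability = floor((d-1)/2) = floor((26-1)/2) = 12

12 errors


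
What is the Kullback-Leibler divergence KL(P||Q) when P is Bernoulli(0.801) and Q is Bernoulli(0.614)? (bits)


KL = p*log2(p/q) + (1-p)*log2((1-p)/(1-q)) = 0.801*log2(0.801/0.614) + 0.199*log2(0.199/0.386) = 0.117

0.117 bits


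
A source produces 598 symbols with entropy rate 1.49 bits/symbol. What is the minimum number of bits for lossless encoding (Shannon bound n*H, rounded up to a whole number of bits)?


Minimum bits >= n * H = 598 * 1.49 = 891.02, rounded up to a whole number of bits = 892

892 bits


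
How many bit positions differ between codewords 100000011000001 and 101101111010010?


Count differing positions: . . ^ ^ . ^ ^ . . . ^ . . ^ ^ = 7 differences

7


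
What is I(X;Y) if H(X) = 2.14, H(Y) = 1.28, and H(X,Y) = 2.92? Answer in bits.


I(X;Y) = H(X) + H(Y) - H(X,Y) = 2.14 + 1.28 - 2.92 = 0.5

0.5 bits


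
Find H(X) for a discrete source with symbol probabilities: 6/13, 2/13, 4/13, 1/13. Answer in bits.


H = -sum(p_i * log2(p_i)). Terms: -(6/13)*log2(6/13) = 0.514836; -(2/13)*log2(2/13) = 0.415452; -(4/13)*log2(4/13) = 0.523212; -(1/13)*log2(1/13) = 0.284649. H = 0.514836 + 0.415452 + 0.523212 + 0.284649 = 1.7381

1.7381 bits


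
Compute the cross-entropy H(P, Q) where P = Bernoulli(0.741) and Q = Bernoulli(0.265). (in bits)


H(P,Q) = -p*log2(q) - (1-p)*log2(1-q). -0.741*log2(0.265) = 1.419708; -0.259*log2(0.735) = 0.115044. H(P,Q) = 1.419708 + 0.115044 = 1.5348

1.5348 bits


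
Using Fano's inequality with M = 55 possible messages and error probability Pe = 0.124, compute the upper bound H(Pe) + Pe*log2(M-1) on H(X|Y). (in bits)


H(Pe) = -Pe*log2(Pe) - (1-Pe)*log2(1-Pe) = -0.124*log2(0.124) - 0.876*log2(0.876) = 0.373437 + 0.167314 = 0.5408. Pe*log2(M-1) = 0.124*log2(54) = 0.713606. Bound = H(Pe) + Pe*log2(M-1) = 0.373437 + 0.167314 + 0.713606 = 1.2544

1.2544 bits


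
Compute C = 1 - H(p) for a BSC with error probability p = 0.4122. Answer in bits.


H(p) = -p*log2(p) - (1-p)*log2(1-p) = -0.4122*log2(0.4122) - 0.5878*log2(0.5878) = 0.527032 + 0.450609 = 0.9776. C = 1 - H(p) = 1 - 0.9776 = 0.0224

0.0224 bits


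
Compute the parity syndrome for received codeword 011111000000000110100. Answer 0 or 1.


Syndrome = XOR of all bits = 0 XOR 1 XOR 1 XOR 1 XOR 1 XOR 1 XOR 0 XOR 0 XOR 0 XOR 0 XOR 0 XOR 0 XOR 0 XOR 0 XOR 0 XOR 1 XOR 1 XOR 0 XOR 1 XOR 0 XOR 0 = 0

0


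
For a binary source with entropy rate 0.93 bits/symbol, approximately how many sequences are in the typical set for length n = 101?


log2|A_typical| = nH = 101 * 0.93 = 93.93, so |A_typical| ~ 2^93.93 = 1.887e+28

1.887e+28


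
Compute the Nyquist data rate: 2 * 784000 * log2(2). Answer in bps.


Rate = 2 * B * log2(M) = 2 * 784000 * 1.0 = 1568000.0

1568000.0 bps


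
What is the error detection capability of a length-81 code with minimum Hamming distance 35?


Detection capability = d_min - 1 = 35 - 1 = 34

34 errors


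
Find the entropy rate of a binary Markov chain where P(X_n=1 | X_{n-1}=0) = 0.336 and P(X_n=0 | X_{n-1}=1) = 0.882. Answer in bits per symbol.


Stationary distribution: pi_0 = p10/(p01+p10) = 0.7241, pi_1 = 0.2759. Entropy rate H' = pi_0*H(p01) + pi_1*H(p10) = 0.7241*0.9209 + 0.2759*0.5236 = 0.8113

0.8113 bits/symbol


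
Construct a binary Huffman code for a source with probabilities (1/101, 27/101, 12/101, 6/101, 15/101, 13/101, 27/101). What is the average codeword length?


Huffman construction (repeatedly merge the two least-probable nodes; each merge adds 1 bit to every symbol beneath it): 1/101 + 6/101 = 7/101; 7/101 + 12/101 = 19/101; 13/101 + 15/101 = 28/101; 19/101 + 27/101 = 46/101; 27/101 + 28/101 = 55/101; 46/101 + 55/101 = 1. Resulting codeword lengths (in the order the probabilities were given): (4, 2, 3, 4, 3, 3, 2). L_avg = sum(p_i * l_i) = 1/101*4 + 27/101*2 + 12/101*3 + 6/101*4 + 15/101*3 + 13/101*3 + 27/101*2 = 256/101 = 2.5347

2.5347 bits


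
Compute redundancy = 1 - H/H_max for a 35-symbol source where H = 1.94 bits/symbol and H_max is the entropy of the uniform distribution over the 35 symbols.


H_max = log2(K) = log2(35) = 5.1293 bits/symbol. Redundancy = 1 - H/H_max = 1 - 1.94/5.1293 = 1 - 0.3782 = 0.6218

0.6218


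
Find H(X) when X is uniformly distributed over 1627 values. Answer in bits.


H = log2(n) = log2(1627) = 10.668

10.668 bits


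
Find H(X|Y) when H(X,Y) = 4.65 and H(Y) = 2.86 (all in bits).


H(X|Y) = H(X,Y) - H(Y) = 4.65 - 2.86 = 1.79

1.79 bits


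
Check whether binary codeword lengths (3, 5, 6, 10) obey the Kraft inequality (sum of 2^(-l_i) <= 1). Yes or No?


Kraft sum = sum(2^(-l_i)) = 0.1729, need <= 1. Result: satisfied (a binary prefix-free code with these lengths exists)

Yes


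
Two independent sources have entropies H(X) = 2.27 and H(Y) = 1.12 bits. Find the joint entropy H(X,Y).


For independent variables, H(X,Y) = H(X) + H(Y) = 2.27 + 1.12 = 3.39

3.39 bits


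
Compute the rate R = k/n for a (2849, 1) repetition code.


Rate = k/n = 1/2849

1/2849


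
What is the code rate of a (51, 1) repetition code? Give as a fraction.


Rate = k/n = 1/51

1/51


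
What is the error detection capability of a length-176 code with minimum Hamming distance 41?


Detection capability = d_min - 1 = 41 - 1 = 40

40 errors


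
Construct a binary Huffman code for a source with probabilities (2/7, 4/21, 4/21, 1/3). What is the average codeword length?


Huffman construction (repeatedly merge the two least-probable nodes; each merge adds 1 bit to every symbol beneath it): 4/21 + 4/21 = 8/21; 2/7 + 1/3 = 13/21; 8/21 + 13/21 = 1. Resulting codeword lengths (in the order the probabilities were given): (2, 2, 2, 2). L_avg = sum(p_i * l_i) = 2/7*2 + 4/21*2 + 4/21*2 + 1/3*2 = 2

2.0 bits


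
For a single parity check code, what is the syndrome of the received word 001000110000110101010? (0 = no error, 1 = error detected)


Syndrome = XOR of all bits = 0 XOR 0 XOR 1 XOR 0 XOR 0 XOR 0 XOR 1 XOR 1 XOR 0 XOR 0 XOR 0 XOR 0 XOR 1 XOR 1 XOR 0 XOR 1 XOR 0 XOR 1 XOR 0 XOR 1 XOR 0 = 0

0


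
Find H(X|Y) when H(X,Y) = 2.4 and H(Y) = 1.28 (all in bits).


H(X|Y) = H(X,Y) - H(Y) = 2.4 - 1.28 = 1.12

1.12 bits


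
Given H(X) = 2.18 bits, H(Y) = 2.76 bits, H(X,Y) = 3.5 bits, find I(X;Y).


I(X;Y) = H(X) + H(Y) - H(X,Y) = 2.18 + 2.76 - 3.5 = 1.44

1.44 bits


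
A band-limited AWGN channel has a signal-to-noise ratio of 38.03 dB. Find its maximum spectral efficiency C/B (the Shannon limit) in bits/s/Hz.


SNR_linear = 10^(38.03/10) = 6353.3093; C/B = log2(1 + SNR_linear) = log2(1 + 6353.3093) = 12.6335

12.6335 bits/s/Hz


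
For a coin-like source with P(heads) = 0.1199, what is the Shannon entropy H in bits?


H = -p*log2(p) - (1-p)*log2(1-p). -0.1199*log2(0.1199) = 0.366906; -0.8801*log2(0.8801) = 0.162168. H = 0.366906 + 0.162168 = 0.5291

0.5291 bits


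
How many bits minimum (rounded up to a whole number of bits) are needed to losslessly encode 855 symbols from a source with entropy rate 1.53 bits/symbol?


Minimum bits >= n * H = 855 * 1.53 = 1308.15, rounded up to a whole number of bits = 1309

1309 bits


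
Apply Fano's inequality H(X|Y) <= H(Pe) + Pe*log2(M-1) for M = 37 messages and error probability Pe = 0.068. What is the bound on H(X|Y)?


H(Pe) = -Pe*log2(Pe) - (1-Pe)*log2(1-Pe) = -0.068*log2(0.068) - 0.932*log2(0.932) = 0.263726 + 0.094689 = 0.3584. Pe*log2(M-1) = 0.068*log2(36) = 0.351555. Bound = H(Pe) + Pe*log2(M-1) = 0.263726 + 0.094689 + 0.351555 = 0.71

0.71 bits


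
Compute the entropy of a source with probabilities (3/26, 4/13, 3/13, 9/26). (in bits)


H = -sum(p_i * log2(p_i)). Terms: -(3/26)*log2(3/26) = 0.359478; -(4/13)*log2(4/13) = 0.523212; -(3/13)*log2(3/13) = 0.488187; -(9/26)*log2(9/26) = 0.529794. H = 0.359478 + 0.523212 + 0.488187 + 0.529794 = 1.9007

1.9007 bits


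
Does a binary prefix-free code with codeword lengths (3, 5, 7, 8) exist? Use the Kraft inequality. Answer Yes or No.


Kraft sum = sum(2^(-l_i)) = 0.168, need <= 1. Result: satisfied (a binary prefix-free code with these lengths exists)

Yes


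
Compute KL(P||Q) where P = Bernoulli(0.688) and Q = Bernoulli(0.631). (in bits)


KL = p*log2(p/q) + (1-p)*log2((1-p)/(1-q)) = 0.688*log2(0.688/0.631) + 0.312*log2(0.312/0.369) = 0.0103

0.0103 bits


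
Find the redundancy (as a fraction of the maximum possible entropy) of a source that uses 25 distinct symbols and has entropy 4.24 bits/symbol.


H_max = log2(K) = log2(25) = 4.6439 bits/symbol. Redundancy = 1 - H/H_max = 1 - 4.24/4.6439 = 1 - 0.913 = 0.087

0.087


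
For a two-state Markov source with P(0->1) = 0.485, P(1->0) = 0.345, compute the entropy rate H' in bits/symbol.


Stationary distribution: pi_0 = p10/(p01+p10) = 0.4157, pi_1 = 0.5843. Entropy rate H' = pi_0*H(p01) + pi_1*H(p10) = 0.4157*0.9994 + 0.5843*0.9295 = 0.9585

0.9585 bits/symbol


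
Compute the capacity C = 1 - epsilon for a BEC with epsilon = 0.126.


C = 1 - epsilon = 1 - 0.126 = 0.874

0.874 bits


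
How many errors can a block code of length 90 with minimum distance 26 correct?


Correction capability = floor((d-1)/2) = floor((26-1)/2) = 12

12 errors


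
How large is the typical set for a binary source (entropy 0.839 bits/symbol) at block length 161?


log2|A_typical| = nH = 161 * 0.839 = 135.079, so |A_typical| ~ 2^135.079 = 4.601e+40

4.601e+40


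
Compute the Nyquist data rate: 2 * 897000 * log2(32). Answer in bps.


Rate = 2 * B * log2(M) = 2 * 897000 * 5.0 = 8970000.0

8970000.0 bps


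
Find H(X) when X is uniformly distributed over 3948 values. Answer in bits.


H = log2(n) = log2(3948) = 11.9469

11.9469 bits


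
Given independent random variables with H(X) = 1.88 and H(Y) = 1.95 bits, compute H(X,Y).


For independent variables, H(X,Y) = H(X) + H(Y) = 1.88 + 1.95 = 3.83

3.83 bits


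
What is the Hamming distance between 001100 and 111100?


Count differing positions: ^ ^ . . . . = 2 differences

2


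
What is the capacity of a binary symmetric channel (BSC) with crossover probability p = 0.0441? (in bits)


H(p) = -p*log2(p) - (1-p)*log2(1-p) = -0.0441*log2(0.0441) - 0.9559*log2(0.9559) = 0.198586 + 0.062199 = 0.2608. C = 1 - H(p) = 1 - 0.2608 = 0.7392

0.7392 bits


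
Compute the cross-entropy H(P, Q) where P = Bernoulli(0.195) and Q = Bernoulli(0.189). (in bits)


H(P,Q) = -p*log2(q) - (1-p)*log2(1-q). -0.195*log2(0.189) = 0.468691; -0.805*log2(0.811) = 0.243292. H(P,Q) = 0.468691 + 0.243292 = 0.712

0.712 bits


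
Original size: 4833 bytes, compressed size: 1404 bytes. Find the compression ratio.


Ratio = original / compressed = 4833 / 1404 = 3.4423

3.4423


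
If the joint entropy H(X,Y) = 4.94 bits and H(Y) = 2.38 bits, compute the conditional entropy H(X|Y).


H(X|Y) = H(X,Y) - H(Y) = 4.94 - 2.38 = 2.56

2.56 bits


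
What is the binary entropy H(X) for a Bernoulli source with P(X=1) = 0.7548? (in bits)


H = -p*log2(p) - (1-p)*log2(1-p). -0.7548*log2(0.7548) = 0.306323; -0.2452*log2(0.2452) = 0.497258. H = 0.306323 + 0.497258 = 0.8036

0.8036 bits


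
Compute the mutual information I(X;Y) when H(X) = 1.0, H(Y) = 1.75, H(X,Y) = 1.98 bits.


I(X;Y) = H(X) + H(Y) - H(X,Y) = 1.0 + 1.75 - 1.98 = 0.77

0.77 bits


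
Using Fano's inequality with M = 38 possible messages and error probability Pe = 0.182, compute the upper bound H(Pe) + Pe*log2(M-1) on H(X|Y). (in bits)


H(Pe) = -Pe*log2(Pe) - (1-Pe)*log2(1-Pe) = -0.182*log2(0.182) - 0.818*log2(0.818) = 0.447354 + 0.237079 = 0.6844. Pe*log2(M-1) = 0.182*log2(37) = 0.948121. Bound = H(Pe) + Pe*log2(M-1) = 0.447354 + 0.237079 + 0.948121 = 1.6326

1.6326 bits


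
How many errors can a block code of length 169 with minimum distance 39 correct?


Correction capability = floor((d-1)/2) = floor((39-1)/2) = 19

19 errors


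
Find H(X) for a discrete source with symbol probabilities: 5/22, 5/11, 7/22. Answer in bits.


H = -sum(p_i * log2(p_i)). Terms: -(5/22)*log2(5/22) = 0.485796; -(5/11)*log2(5/11) = 0.517047; -(7/22)*log2(7/22) = 0.525661. H = 0.485796 + 0.517047 + 0.525661 = 1.5285

1.5285 bits


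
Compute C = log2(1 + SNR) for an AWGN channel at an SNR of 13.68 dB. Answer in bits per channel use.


SNR_linear = 10^(13.68/10) = 23.3346; C = log2(1 + SNR_linear) = log2(1 + 23.3346) = 4.6049

4.6049 bits/channel use


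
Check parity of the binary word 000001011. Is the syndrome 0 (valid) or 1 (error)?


Syndrome = XOR of all bits = 0 XOR 0 XOR 0 XOR 0 XOR 0 XOR 1 XOR 0 XOR 1 XOR 1 = 1

1


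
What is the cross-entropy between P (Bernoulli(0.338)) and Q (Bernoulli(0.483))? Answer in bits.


H(P,Q) = -p*log2(q) - (1-p)*log2(1-q). -0.338*log2(0.483) = 0.354868; -0.662*log2(0.517) = 0.630068. H(P,Q) = 0.354868 + 0.630068 = 0.9849

0.9849 bits


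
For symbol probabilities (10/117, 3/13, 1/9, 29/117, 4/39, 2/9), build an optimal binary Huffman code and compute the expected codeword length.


Huffman construction (repeatedly merge the two least-probable nodes; each merge adds 1 bit to every symbol beneath it): 10/117 + 4/39 = 22/117; 1/9 + 22/117 = 35/117; 2/9 + 3/13 = 53/117; 29/117 + 35/117 = 64/117; 53/117 + 64/117 = 1. Resulting codeword lengths (in the order the probabilities were given): (4, 2, 3, 2, 4, 2). L_avg = sum(p_i * l_i) = 10/117*4 + 3/13*2 + 1/9*3 + 29/117*2 + 4/39*4 + 2/9*2 = 97/39 = 2.4872

2.4872 bits


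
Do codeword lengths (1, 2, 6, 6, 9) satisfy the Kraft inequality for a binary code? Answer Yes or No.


Kraft sum = sum(2^(-l_i)) = 0.7832, need <= 1. Result: satisfied (a binary prefix-free code with these lengths exists)

Yes


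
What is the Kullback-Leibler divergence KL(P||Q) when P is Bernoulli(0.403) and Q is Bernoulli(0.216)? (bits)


KL = p*log2(p/q) + (1-p)*log2((1-p)/(1-q)) = 0.403*log2(0.403/0.216) + 0.597*log2(0.597/0.784) = 0.1279

0.1279 bits


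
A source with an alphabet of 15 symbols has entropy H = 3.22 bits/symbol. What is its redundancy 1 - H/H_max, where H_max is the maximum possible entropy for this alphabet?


H_max = log2(K) = log2(15) = 3.9069 bits/symbol. Redundancy = 1 - H/H_max = 1 - 3.22/3.9069 = 1 - 0.8242 = 0.1758

0.1758


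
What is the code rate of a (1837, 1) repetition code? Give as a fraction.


Rate = k/n = 1/1837

1/1837


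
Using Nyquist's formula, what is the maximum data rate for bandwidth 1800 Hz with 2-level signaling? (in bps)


Rate = 2 * B * log2(M) = 2 * 1800 * 1.0 = 3600.0

3600.0 bps


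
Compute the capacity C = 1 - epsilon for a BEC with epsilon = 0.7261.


C = 1 - epsilon = 1 - 0.7261 = 0.2739

0.2739 bits


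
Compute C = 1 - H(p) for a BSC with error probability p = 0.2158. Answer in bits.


H(p) = -p*log2(p) - (1-p)*log2(1-p) = -0.2158*log2(0.2158) - 0.7842*log2(0.7842) = 0.477400 + 0.275024 = 0.7524. C = 1 - H(p) = 1 - 0.7524 = 0.2476

0.2476 bits


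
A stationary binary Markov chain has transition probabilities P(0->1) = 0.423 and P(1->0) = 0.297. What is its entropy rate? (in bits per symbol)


Stationary distribution: pi_0 = p10/(p01+p10) = 0.4125, pi_1 = 0.5875. Entropy rate H' = pi_0*H(p01) + pi_1*H(p10) = 0.4125*0.9828 + 0.5875*0.8776 = 0.921

0.921 bits/symbol


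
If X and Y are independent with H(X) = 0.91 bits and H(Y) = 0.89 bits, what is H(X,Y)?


For independent variables, H(X,Y) = H(X) + H(Y) = 0.91 + 0.89 = 1.8

1.8 bits


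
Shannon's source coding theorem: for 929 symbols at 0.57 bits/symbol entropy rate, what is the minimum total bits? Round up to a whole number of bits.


Minimum bits >= n * H = 929 * 0.57 = 529.53, rounded up to a whole number of bits = 530

530 bits


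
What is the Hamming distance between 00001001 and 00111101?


Count differing positions: . . ^ ^ . ^ . . = 3 differences

3


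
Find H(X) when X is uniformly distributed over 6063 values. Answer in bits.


H = log2(n) = log2(6063) = 12.5658

12.5658 bits


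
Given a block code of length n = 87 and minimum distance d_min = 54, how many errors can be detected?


Detection capability = d_min - 1 = 54 - 1 = 53

53 errors


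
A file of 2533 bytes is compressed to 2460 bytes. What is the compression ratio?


Ratio = original / compressed = 2533 / 2460 = 1.0297

1.0297


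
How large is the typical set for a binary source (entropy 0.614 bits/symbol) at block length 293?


log2|A_typical| = nH = 293 * 0.614 = 179.902, so |A_typical| ~ 2^179.902 = 1.432e+54

1.432e+54


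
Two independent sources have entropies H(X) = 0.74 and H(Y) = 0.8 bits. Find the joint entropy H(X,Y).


For independent variables, H(X,Y) = H(X) + H(Y) = 0.74 + 0.8 = 1.54

1.54 bits


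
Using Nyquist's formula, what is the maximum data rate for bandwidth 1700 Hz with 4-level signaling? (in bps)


Rate = 2 * B * log2(M) = 2 * 1700 * 2.0 = 6800.0

6800.0 bps


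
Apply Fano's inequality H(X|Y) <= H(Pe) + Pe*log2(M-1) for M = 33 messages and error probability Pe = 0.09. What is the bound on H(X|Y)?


H(Pe) = -Pe*log2(Pe) - (1-Pe)*log2(1-Pe) = -0.09*log2(0.09) - 0.91*log2(0.91) = 0.312654 + 0.123816 = 0.4365. Pe*log2(M-1) = 0.09*log2(32) = 0.450000. Bound = H(Pe) + Pe*log2(M-1) = 0.312654 + 0.123816 + 0.450000 = 0.8865

0.8865 bits


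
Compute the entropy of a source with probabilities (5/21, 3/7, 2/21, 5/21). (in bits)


H = -sum(p_i * log2(p_i)). Terms: -(5/21)*log2(5/21) = 0.492950; -(3/7)*log2(3/7) = 0.523882; -(2/21)*log2(2/21) = 0.323078; -(5/21)*log2(5/21) = 0.492950. H = 0.492950 + 0.523882 + 0.323078 + 0.492950 = 1.8329

1.8329 bits


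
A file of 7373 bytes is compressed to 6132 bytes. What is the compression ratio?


Ratio = original / compressed = 7373 / 6132 = 1.2024

1.2024


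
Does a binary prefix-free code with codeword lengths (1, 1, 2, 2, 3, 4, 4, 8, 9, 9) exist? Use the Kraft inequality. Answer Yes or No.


Kraft sum = sum(2^(-l_i)) = 1.7578, need <= 1. Result: violated (a binary prefix-free code with these lengths cannot exist)

No


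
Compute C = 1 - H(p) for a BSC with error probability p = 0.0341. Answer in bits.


H(p) = -p*log2(p) - (1-p)*log2(1-p) = -0.0341*log2(0.0341) - 0.9659*log2(0.9659) = 0.166206 + 0.048347 = 0.2146. C = 1 - H(p) = 1 - 0.2146 = 0.7854

0.7854 bits


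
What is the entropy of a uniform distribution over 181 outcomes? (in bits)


H = log2(n) = log2(181) = 7.4998

7.4998 bits


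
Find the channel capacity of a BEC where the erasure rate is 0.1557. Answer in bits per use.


C = 1 - epsilon = 1 - 0.1557 = 0.8443

0.8443 bits


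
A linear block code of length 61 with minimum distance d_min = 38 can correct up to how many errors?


Correction capability = floor((d-1)/2) = floor((38-1)/2) = 18

18 errors


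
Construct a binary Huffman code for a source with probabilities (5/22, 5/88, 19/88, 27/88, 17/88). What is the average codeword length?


Huffman construction (repeatedly merge the two least-probable nodes; each merge adds 1 bit to every symbol beneath it): 5/88 + 17/88 = 1/4; 19/88 + 5/22 = 39/88; 1/4 + 27/88 = 49/88; 39/88 + 49/88 = 1. Resulting codeword lengths (in the order the probabilities were given): (2, 3, 2, 2, 3). L_avg = sum(p_i * l_i) = 5/22*2 + 5/88*3 + 19/88*2 + 27/88*2 + 17/88*3 = 9/4 = 2.25

2.25 bits


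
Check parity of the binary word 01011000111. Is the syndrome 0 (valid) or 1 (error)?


Syndrome = XOR of all bits = 0 XOR 1 XOR 0 XOR 1 XOR 1 XOR 0 XOR 0 XOR 0 XOR 1 XOR 1 XOR 1 = 0

0


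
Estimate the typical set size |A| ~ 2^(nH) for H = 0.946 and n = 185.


log2|A_typical| = nH = 185 * 0.946 = 175.01, so |A_typical| ~ 2^175.01 = 4.822e+52

4.822e+52


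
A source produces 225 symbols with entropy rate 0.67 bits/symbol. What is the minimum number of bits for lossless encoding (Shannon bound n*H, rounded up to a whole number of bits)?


Minimum bits >= n * H = 225 * 0.67 = 150.75, rounded up to a whole number of bits = 151

151 bits


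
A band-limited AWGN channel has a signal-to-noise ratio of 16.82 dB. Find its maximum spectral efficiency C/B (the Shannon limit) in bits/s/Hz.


SNR_linear = 10^(16.82/10) = 48.0839; C/B = log2(1 + SNR_linear) = log2(1 + 48.0839) = 5.6172

5.6172 bits/s/Hz


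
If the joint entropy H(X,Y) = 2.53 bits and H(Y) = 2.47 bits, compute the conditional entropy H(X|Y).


H(X|Y) = H(X,Y) - H(Y) = 2.53 - 2.47 = 0.06

0.06 bits


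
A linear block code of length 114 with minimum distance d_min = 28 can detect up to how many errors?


Detection capability = d_min - 1 = 28 - 1 = 27

27 errors


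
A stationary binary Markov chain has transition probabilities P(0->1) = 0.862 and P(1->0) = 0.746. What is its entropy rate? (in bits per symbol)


Stationary distribution: pi_0 = p10/(p01+p10) = 0.4639, pi_1 = 0.5361. Entropy rate H' = pi_0*H(p01) + pi_1*H(p10) = 0.4639*0.579 + 0.5361*0.8176 = 0.7069

0.7069 bits/symbol


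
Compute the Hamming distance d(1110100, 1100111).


Count differing positions: . . ^ . . ^ ^ = 3 differences

3


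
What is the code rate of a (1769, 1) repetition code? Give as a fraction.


Rate = k/n = 1/1769

1/1769


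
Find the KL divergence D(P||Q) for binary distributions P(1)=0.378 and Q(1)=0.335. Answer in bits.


KL = p*log2(p/q) + (1-p)*log2((1-p)/(1-q)) = 0.378*log2(0.378/0.335) + 0.622*log2(0.622/0.665) = 0.0059

0.0059 bits


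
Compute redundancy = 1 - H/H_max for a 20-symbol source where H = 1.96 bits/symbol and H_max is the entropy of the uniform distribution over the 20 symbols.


H_max = log2(K) = log2(20) = 4.3219 bits/symbol. Redundancy = 1 - H/H_max = 1 - 1.96/4.3219 = 1 - 0.4535 = 0.5465

0.5465


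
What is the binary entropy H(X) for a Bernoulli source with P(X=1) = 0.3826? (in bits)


H = -p*log2(p) - (1-p)*log2(1-p). -0.3826*log2(0.3826) = 0.530319; -0.6174*log2(0.6174) = 0.429539. H = 0.530319 + 0.429539 = 0.9599

0.9599 bits


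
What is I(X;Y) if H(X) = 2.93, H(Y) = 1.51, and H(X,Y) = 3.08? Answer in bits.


I(X;Y) = H(X) + H(Y) - H(X,Y) = 2.93 + 1.51 - 3.08 = 1.36

1.36 bits


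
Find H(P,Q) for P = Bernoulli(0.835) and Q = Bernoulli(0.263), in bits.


H(P,Q) = -p*log2(q) - (1-p)*log2(1-q). -0.835*log2(0.263) = 1.608933; -0.165*log2(0.737) = 0.072643. H(P,Q) = 1.608933 + 0.072643 = 1.6816

1.6816 bits


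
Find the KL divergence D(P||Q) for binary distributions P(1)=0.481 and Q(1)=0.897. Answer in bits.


KL = p*log2(p/q) + (1-p)*log2((1-p)/(1-q)) = 0.481*log2(0.481/0.897) + 0.519*log2(0.519/0.103) = 0.7784

0.7784 bits


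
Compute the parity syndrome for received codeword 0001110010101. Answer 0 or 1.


Syndrome = XOR of all bits = 0 XOR 0 XOR 0 XOR 1 XOR 1 XOR 1 XOR 0 XOR 0 XOR 1 XOR 0 XOR 1 XOR 0 XOR 1 = 0

0


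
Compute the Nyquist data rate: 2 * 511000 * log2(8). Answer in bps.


Rate = 2 * B * log2(M) = 2 * 511000 * 3.0 = 3066000.0

3066000.0 bps


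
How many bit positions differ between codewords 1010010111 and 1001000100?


Count differing positions: . . ^ ^ . ^ . . ^ ^ = 5 differences

5


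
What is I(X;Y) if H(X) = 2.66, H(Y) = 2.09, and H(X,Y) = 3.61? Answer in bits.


I(X;Y) = H(X) + H(Y) - H(X,Y) = 2.66 + 2.09 - 3.61 = 1.14

1.14 bits


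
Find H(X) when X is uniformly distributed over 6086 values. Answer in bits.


H = log2(n) = log2(6086) = 12.5713

12.5713 bits


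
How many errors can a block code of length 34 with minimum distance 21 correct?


Correction capability = floor((d-1)/2) = floor((21-1)/2) = 10

10 errors


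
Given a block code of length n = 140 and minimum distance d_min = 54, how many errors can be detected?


Detection capability = d_min - 1 = 54 - 1 = 53

53 errors


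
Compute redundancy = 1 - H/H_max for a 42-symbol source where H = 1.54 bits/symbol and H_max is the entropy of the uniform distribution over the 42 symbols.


H_max = log2(K) = log2(42) = 5.3923 bits/symbol. Redundancy = 1 - H/H_max = 1 - 1.54/5.3923 = 1 - 0.2856 = 0.7144

0.7144


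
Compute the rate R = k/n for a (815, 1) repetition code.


Rate = k/n = 1/815

1/815


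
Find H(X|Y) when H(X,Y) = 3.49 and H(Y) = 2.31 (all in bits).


H(X|Y) = H(X,Y) - H(Y) = 3.49 - 2.31 = 1.18

1.18 bits


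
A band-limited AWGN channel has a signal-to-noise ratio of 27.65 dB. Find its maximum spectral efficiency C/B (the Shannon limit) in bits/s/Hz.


SNR_linear = 10^(27.65/10) = 582.1032; C/B = log2(1 + SNR_linear) = log2(1 + 582.1032) = 9.1876

9.1876 bits/s/Hz


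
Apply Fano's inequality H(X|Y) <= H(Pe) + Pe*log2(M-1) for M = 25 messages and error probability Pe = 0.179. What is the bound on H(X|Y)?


H(Pe) = -Pe*log2(Pe) - (1-Pe)*log2(1-Pe) = -0.179*log2(0.179) - 0.821*log2(0.821) = 0.444272 + 0.233612 = 0.6779. Pe*log2(M-1) = 0.179*log2(24) = 0.820708. Bound = H(Pe) + Pe*log2(M-1) = 0.444272 + 0.233612 + 0.820708 = 1.4986

1.4986 bits


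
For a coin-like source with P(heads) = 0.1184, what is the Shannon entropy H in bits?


H = -p*log2(p) - (1-p)*log2(1-p). -0.1184*log2(0.1184) = 0.364466; -0.8816*log2(0.8816) = 0.160278. H = 0.364466 + 0.160278 = 0.5247

0.5247 bits
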